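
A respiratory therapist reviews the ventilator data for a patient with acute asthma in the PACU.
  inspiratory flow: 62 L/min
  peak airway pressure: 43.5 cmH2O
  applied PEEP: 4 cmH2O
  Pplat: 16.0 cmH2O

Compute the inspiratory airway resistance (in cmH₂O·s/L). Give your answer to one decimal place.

Flow: 62 L/min ÷ 60 = 1.0333 L/s.
Raw = (PIP − Pplat) / flow = (43.5 − 16.0) / 1.0333 = 27.5 / 1.0333 = 26.614 cmH2O·s/L.

26.6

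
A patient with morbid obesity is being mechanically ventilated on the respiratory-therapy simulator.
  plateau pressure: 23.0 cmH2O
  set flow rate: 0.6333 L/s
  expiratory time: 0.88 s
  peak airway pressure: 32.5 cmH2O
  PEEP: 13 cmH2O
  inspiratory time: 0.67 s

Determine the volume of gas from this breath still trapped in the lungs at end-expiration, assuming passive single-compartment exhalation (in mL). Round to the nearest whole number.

Vt = flow × Ti = 0.6333 L/s × 0.67 s × 1000 mL/L = 424.31 mL.
R = (PIP − Pplat)/V̇ = (32.5 − 23.0) / 0.6333 = 9.5/0.6333 = 15.001 cmH2O·s/L.
C = Vt/(Pplat − PEEP) = 424.31 / (23.0 − 13) = 424.31/10.0 = 42.431 mL/cmH2O.
τ = R × C = 15.001 × 0.04243 L/cmH2O = 0.6365 s.
Fraction remaining = e^(−Te/τ) = e^(−0.88/0.6365) = 0.2509.
Trapped volume = 424.31 × 0.2509 = 106.46 mL.

106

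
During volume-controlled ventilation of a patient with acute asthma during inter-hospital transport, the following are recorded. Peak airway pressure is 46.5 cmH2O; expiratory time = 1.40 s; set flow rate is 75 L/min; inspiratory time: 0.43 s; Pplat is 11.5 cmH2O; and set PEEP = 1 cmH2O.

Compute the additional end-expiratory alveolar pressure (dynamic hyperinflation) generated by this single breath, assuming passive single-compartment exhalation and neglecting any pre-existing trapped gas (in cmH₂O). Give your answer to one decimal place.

4.0

Flow: 75 L/min ÷ 60 = 1.25 L/s.
Vt = flow × Ti = 1.25 L/s × 0.43 s × 1000 mL/L = 537.5 mL.
R = (PIP − Pplat)/V̇ = (46.5 − 11.5) / 1.25 = 35.0/1.25 = 28.0 cmH2O·s/L.
C = Vt/(Pplat − PEEP) = 537.5 / (11.5 − 1) = 537.5/10.5 = 51.19 mL/cmH2O.
τ = R × C = 28.0 × 0.05119 L/cmH2O = 1.433 s.
Fraction remaining = e^(−Te/τ) = e^(−1.40/1.433) = 0.3764; trapped volume = 537.5 × 0.3764 = 202.32 mL.
Additional alveolar pressure from trapping ≈ V_trapped / C = 202.32 / 51.19 = 3.952 cmH2O.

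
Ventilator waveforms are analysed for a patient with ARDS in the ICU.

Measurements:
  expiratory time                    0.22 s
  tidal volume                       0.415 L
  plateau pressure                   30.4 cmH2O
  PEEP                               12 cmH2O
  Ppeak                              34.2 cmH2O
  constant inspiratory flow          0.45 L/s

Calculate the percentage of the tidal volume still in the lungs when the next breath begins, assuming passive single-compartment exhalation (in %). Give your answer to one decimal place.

31.5

R = (PIP − Pplat)/V̇ = (34.2 − 30.4) / 0.45 = 3.8/0.45 = 8.444 cmH2O·s/L.
C = Vt/(Pplat − PEEP) = 415.0 / (30.4 − 12) = 415.0/18.4 = 22.554 mL/cmH2O.
τ = R × C = 8.444 × 0.02255 L/cmH2O = 0.1904 s.
Fraction remaining at end-expiration = e^(−Te/τ) = e^(−0.22/0.1904) = 0.3149 → 31.49%.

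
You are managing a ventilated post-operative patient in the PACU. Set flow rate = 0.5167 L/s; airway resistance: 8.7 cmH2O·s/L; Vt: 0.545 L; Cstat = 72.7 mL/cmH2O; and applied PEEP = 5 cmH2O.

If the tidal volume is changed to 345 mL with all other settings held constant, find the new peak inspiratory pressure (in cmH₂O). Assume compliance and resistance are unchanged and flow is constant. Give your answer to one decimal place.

14.2

PIP = Vt/C + R·V̇ + PEEP (constant-flow equation of motion).
Only the elastic term changes: ΔPIP = ΔVt / C = (345 − 545) / 72.7 = -2.751 cmH2O.
Original PIP = 545/72.7 + 8.7×0.5167 + 5 = 16.992 cmH2O; new PIP = 16.992 + (-2.751) = 14.241 cmH2O.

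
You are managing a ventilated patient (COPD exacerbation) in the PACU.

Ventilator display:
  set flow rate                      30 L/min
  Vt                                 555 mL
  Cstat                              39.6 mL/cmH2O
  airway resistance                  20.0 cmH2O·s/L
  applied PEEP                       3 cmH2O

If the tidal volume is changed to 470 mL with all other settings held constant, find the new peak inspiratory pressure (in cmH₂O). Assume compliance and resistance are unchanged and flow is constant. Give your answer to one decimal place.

Flow: 30 L/min ÷ 60 = 0.5 L/s.
PIP = Vt/C + R·V̇ + PEEP (constant-flow equation of motion).
Only the elastic term changes: ΔPIP = ΔVt / C = (470 − 555) / 39.6 = -2.146 cmH2O.
Original PIP = 555/39.6 + 20.0×0.5 + 3 = 27.015 cmH2O; new PIP = 27.015 + (-2.146) = 24.869 cmH2O.

24.9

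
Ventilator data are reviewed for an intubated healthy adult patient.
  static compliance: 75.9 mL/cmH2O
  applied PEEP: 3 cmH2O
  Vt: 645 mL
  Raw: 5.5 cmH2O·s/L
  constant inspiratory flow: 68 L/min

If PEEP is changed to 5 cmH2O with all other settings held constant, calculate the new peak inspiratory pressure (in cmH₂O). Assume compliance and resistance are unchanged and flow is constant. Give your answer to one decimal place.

19.7

Flow: 68 L/min ÷ 60 = 1.1333 L/s.
PIP = Vt/C + R·V̇ + PEEP (constant-flow equation of motion).
Only the baseline term changes: ΔPIP = ΔPEEP = 5 − 3 = 2.0 cmH2O.
Original PIP = 645/75.9 + 5.5×1.1333 + 3 = 17.731 cmH2O; new PIP = 17.731 + (2.0) = 19.731 cmH2O.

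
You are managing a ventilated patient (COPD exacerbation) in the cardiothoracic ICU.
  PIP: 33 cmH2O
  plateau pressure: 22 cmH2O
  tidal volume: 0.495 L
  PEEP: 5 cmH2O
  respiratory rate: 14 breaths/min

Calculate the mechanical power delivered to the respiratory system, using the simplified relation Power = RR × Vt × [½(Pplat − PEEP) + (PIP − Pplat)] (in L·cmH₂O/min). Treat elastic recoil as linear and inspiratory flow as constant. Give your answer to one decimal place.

Per-breath work = Vt × [½(Pplat−PEEP) + (PIP−Pplat)] = 0.495 × [0.5×17.0 + 11.0] = 0.495 × 19.5 = 9.653 L·cmH2O.
Power = 14 × 9.653 = 135.14 L·cmH2O/min.

135.1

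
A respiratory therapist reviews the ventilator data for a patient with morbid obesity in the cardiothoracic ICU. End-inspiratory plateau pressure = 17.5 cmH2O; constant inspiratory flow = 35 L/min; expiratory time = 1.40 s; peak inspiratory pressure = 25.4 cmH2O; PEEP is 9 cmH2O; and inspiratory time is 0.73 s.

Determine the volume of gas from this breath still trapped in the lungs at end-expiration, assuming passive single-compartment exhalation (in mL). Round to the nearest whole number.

54

Flow: 35 L/min ÷ 60 = 0.5833 L/s.
Vt = flow × Ti = 0.5833 L/s × 0.73 s × 1000 mL/L = 425.81 mL.
R = (PIP − Pplat)/V̇ = (25.4 − 17.5) / 0.5833 = 7.9/0.5833 = 13.544 cmH2O·s/L.
C = Vt/(Pplat − PEEP) = 425.81 / (17.5 − 9) = 425.81/8.5 = 50.095 mL/cmH2O.
τ = R × C = 13.544 × 0.0501 L/cmH2O = 0.6786 s.
Fraction remaining = e^(−Te/τ) = e^(−1.40/0.6786) = 0.1271.
Trapped volume = 425.81 × 0.1271 = 54.12 mL.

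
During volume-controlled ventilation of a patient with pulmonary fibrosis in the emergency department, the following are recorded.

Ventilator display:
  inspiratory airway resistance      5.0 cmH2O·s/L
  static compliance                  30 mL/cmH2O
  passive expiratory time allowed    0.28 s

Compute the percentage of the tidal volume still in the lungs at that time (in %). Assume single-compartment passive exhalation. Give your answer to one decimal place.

15.5

τ = R × C = 5.0 × 30 mL/cmH2O = 5.0 × 0.030 L/cmH2O = 0.15 s.
Passive exhalation: V(t)/V₀ = e^(−t/τ) = e^(−0.28/0.15) = 0.1546.
Fraction remaining = 0.1546 → 15.46%.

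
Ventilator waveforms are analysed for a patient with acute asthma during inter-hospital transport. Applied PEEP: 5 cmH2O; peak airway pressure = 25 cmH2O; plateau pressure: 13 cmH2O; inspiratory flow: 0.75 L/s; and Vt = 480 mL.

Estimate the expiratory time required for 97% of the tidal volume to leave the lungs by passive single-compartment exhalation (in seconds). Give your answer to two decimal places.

3.37

R = (PIP − Pplat)/V̇ = (25 − 13) / 0.75 = 12.0/0.75 = 16.0 cmH2O·s/L.
C = Vt/(Pplat − PEEP) = 480.0 / (13 − 5) = 480.0/8.0 = 60.0 mL/cmH2O.
τ = R × C = 16.0 × 0.06 L/cmH2O = 0.96 s.
t = −τ·ln(1 − 0.97) = −0.96·ln(0.03) = 3.366 s.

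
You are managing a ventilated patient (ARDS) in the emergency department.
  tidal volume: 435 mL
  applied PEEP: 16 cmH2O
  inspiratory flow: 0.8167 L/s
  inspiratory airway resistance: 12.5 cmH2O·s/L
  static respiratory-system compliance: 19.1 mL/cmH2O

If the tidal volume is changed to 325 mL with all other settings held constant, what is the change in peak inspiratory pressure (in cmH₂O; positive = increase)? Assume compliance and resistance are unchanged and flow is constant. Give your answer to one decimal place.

-5.8

PIP = Vt/C + R·V̇ + PEEP (constant-flow equation of motion).
Only the elastic term changes: ΔPIP = ΔVt / C = (325 − 435) / 19.1 = -5.759 cmH2O.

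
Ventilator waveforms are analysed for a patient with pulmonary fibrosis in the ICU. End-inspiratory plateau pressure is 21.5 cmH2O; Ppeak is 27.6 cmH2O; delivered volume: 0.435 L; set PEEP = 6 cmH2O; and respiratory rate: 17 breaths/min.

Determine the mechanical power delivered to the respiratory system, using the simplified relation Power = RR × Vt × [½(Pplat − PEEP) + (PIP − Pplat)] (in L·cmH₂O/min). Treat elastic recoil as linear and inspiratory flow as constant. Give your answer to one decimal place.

Per-breath work = Vt × [½(Pplat−PEEP) + (PIP−Pplat)] = 0.435 × [0.5×15.5 + 6.1] = 0.435 × 13.85 = 6.025 L·cmH2O.
Power = 17 × 6.025 = 102.43 L·cmH2O/min.

102.4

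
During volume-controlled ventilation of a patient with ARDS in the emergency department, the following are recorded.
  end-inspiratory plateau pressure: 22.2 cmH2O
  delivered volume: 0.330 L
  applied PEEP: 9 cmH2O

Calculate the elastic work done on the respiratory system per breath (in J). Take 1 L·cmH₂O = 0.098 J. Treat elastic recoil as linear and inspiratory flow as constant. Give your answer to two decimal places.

Elastic work ≈ ½ × (Pplat − PEEP) × Vt = 0.5 × (22.2 − 9) × 0.330 L = 0.5 × 13.2 × 0.330 = 2.178 L·cmH2O.
× 0.098 J/(L·cmH2O) → 0.2134 J.

0.21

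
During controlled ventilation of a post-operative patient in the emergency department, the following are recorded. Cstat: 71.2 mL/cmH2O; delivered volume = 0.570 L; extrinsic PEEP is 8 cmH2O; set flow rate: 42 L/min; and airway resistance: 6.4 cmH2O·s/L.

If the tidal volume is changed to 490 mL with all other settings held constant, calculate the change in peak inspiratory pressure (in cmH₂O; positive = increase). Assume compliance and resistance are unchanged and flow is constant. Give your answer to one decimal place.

-1.1

PIP = Vt/C + R·V̇ + PEEP (constant-flow equation of motion).
Only the elastic term changes: ΔPIP = ΔVt / C = (490 − 570) / 71.2 = -1.124 cmH2O.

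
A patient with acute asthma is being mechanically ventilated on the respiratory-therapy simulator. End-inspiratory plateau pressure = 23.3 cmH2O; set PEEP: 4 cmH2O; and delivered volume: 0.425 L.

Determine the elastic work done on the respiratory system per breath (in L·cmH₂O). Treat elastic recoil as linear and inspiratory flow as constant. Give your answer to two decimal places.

4.10

Elastic work ≈ ½ × (Pplat − PEEP) × Vt = 0.5 × (23.3 − 4) × 0.425 L = 0.5 × 19.3 × 0.425 = 4.101 L·cmH2O.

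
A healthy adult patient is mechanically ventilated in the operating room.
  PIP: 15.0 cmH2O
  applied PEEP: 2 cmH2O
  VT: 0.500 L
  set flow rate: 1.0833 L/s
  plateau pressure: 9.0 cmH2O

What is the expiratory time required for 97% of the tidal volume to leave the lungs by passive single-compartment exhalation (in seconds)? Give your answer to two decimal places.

1.39

R = (PIP − Pplat)/V̇ = (15.0 − 9.0) / 1.0833 = 6.0/1.0833 = 5.539 cmH2O·s/L.
C = Vt/(Pplat − PEEP) = 500.0 / (9.0 − 2) = 500.0/7.0 = 71.429 mL/cmH2O.
τ = R × C = 5.539 × 0.07143 L/cmH2O = 0.3957 s.
t = −τ·ln(1 − 0.97) = −0.3957·ln(0.03) = 1.388 s.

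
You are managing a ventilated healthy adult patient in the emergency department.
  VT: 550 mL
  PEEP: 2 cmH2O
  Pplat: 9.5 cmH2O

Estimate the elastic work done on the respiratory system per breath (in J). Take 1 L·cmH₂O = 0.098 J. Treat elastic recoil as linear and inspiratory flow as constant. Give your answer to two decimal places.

0.20

Elastic work ≈ ½ × (Pplat − PEEP) × Vt = 0.5 × (9.5 − 2) × 0.550 L = 0.5 × 7.5 × 0.550 = 2.063 L·cmH2O.
× 0.098 J/(L·cmH2O) → 0.2022 J.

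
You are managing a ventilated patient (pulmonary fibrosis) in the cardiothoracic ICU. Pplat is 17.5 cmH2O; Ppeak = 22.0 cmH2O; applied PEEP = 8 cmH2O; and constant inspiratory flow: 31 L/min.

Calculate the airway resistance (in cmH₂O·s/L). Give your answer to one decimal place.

Flow: 31 L/min ÷ 60 = 0.5167 L/s.
Raw = (PIP − Pplat) / flow = (22.0 − 17.5) / 0.5167 = 4.5 / 0.5167 = 8.709 cmH2O·s/L.

8.7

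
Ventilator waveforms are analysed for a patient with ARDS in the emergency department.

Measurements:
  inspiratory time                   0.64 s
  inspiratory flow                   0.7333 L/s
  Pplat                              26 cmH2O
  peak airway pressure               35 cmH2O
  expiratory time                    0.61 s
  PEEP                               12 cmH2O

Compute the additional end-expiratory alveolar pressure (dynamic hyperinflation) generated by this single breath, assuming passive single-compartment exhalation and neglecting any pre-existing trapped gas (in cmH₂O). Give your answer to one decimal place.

3.2

Vt = flow × Ti = 0.7333 L/s × 0.64 s × 1000 mL/L = 469.31 mL.
R = (PIP − Pplat)/V̇ = (35 − 26) / 0.7333 = 9.0/0.7333 = 12.273 cmH2O·s/L.
C = Vt/(Pplat − PEEP) = 469.31 / (26 − 12) = 469.31/14.0 = 33.522 mL/cmH2O.
τ = R × C = 12.273 × 0.03352 L/cmH2O = 0.4114 s.
Fraction remaining = e^(−Te/τ) = e^(−0.61/0.4114) = 0.227; trapped volume = 469.31 × 0.227 = 106.53 mL.
Additional alveolar pressure from trapping ≈ V_trapped / C = 106.53 / 33.522 = 3.178 cmH2O.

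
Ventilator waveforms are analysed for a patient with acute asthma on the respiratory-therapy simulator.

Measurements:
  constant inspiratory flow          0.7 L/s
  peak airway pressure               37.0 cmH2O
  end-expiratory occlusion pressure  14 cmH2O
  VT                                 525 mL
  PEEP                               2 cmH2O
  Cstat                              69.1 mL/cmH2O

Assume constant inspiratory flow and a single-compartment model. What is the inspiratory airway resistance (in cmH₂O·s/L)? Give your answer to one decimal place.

22.0

Total PEEP = 14 cmH2O (set 2 + intrinsic 12); this is the baseline alveolar pressure.
Equation of motion (constant flow): PIP = Vt/C + R·V̇ + PEEP.
R·V̇ = PIP − Vt/C − PEEP = 37.0 − 525/69.1 − 14 = 37.0 − 7.598 − 14 = 15.402 cmH2O.
R = 15.402 / 0.7 = 22.003 cmH2O·s/L.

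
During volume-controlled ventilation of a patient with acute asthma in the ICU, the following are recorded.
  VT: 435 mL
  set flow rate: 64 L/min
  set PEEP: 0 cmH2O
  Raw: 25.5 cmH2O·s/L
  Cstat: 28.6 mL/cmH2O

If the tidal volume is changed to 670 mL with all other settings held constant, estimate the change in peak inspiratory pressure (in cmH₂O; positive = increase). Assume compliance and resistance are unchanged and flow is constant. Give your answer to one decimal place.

PIP = Vt/C + R·V̇ + PEEP (constant-flow equation of motion).
Only the elastic term changes: ΔPIP = ΔVt / C = (670 − 435) / 28.6 = 8.217 cmH2O.

8.2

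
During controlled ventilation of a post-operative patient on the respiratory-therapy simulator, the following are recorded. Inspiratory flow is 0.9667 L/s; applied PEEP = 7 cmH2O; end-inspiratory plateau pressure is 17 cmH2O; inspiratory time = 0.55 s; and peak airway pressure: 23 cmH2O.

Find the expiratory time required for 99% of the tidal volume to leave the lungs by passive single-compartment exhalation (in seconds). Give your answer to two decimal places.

1.52

Vt = flow × Ti = 0.9667 L/s × 0.55 s × 1000 mL/L = 531.69 mL.
R = (PIP − Pplat)/V̇ = (23 − 17) / 0.9667 = 6.0/0.9667 = 6.207 cmH2O·s/L.
C = Vt/(Pplat − PEEP) = 531.69 / (17 − 7) = 531.69/10.0 = 53.169 mL/cmH2O.
τ = R × C = 6.207 × 0.05317 L/cmH2O = 0.33 s.
t = −τ·ln(1 − 0.99) = −0.33·ln(0.01) = 1.52 s.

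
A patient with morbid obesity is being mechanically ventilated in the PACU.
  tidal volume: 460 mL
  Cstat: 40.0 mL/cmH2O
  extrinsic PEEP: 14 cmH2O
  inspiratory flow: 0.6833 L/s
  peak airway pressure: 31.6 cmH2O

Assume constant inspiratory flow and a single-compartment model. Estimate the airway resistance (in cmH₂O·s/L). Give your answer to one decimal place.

8.9

Equation of motion (constant flow): PIP = Vt/C + R·V̇ + PEEP.
R·V̇ = PIP − Vt/C − PEEP = 31.6 − 460/40.0 − 14 = 31.6 − 11.5 − 14 = 6.1 cmH2O.
R = 6.1 / 0.6833 = 8.927 cmH2O·s/L.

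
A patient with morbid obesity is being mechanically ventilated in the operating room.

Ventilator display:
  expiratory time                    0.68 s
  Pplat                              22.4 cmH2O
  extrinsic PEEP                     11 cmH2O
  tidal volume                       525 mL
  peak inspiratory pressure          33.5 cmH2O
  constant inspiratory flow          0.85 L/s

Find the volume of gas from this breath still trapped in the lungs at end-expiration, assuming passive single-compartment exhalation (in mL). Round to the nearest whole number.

169

R = (PIP − Pplat)/V̇ = (33.5 − 22.4) / 0.85 = 11.1/0.85 = 13.059 cmH2O·s/L.
C = Vt/(Pplat − PEEP) = 525.0 / (22.4 − 11) = 525.0/11.4 = 46.053 mL/cmH2O.
τ = R × C = 13.059 × 0.04605 L/cmH2O = 0.6014 s.
Fraction remaining = e^(−Te/τ) = e^(−0.68/0.6014) = 0.3228.
Trapped volume = 525.0 × 0.3228 = 169.47 mL.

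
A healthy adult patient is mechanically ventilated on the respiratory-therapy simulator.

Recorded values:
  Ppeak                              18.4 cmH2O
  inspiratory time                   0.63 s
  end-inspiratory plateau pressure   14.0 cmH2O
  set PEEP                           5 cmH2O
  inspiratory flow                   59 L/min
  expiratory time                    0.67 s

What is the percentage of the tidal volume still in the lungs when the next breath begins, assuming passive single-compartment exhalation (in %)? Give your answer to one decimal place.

Flow: 59 L/min ÷ 60 = 0.9833 L/s.
Vt = flow × Ti = 0.9833 L/s × 0.63 s × 1000 mL/L = 619.48 mL.
R = (PIP − Pplat)/V̇ = (18.4 − 14.0) / 0.9833 = 4.4/0.9833 = 4.475 cmH2O·s/L.
C = Vt/(Pplat − PEEP) = 619.48 / (14.0 − 5) = 619.48/9.0 = 68.831 mL/cmH2O.
τ = R × C = 4.475 × 0.06883 L/cmH2O = 0.308 s.
Fraction remaining at end-expiration = e^(−Te/τ) = e^(−0.67/0.308) = 0.1136 → 11.36%.

11.4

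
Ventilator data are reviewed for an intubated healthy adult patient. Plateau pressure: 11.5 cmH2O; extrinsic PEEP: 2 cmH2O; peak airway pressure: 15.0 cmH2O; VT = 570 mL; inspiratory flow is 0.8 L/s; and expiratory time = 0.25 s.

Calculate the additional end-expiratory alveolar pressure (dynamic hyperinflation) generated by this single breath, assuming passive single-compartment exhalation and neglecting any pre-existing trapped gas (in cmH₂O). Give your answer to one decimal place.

R = (PIP − Pplat)/V̇ = (15.0 − 11.5) / 0.8 = 3.5/0.8 = 4.375 cmH2O·s/L.
C = Vt/(Pplat − PEEP) = 570.0 / (11.5 − 2) = 570.0/9.5 = 60.0 mL/cmH2O.
τ = R × C = 4.375 × 0.06 L/cmH2O = 0.2625 s.
Fraction remaining = e^(−Te/τ) = e^(−0.25/0.2625) = 0.3858; trapped volume = 570.0 × 0.3858 = 219.91 mL.
Additional alveolar pressure from trapping ≈ V_trapped / C = 219.91 / 60.0 = 3.665 cmH2O.

3.7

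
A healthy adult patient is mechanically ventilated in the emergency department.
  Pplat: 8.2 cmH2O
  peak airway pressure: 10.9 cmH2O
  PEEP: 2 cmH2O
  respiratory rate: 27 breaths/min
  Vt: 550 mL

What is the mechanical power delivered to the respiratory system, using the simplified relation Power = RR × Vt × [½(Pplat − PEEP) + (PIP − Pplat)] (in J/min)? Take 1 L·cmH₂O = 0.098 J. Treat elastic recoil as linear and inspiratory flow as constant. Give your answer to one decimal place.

Per-breath work = Vt × [½(Pplat−PEEP) + (PIP−Pplat)] = 0.550 × [0.5×6.2 + 2.7] = 0.550 × 5.8 = 3.19 L·cmH2O.
Power = 27 × 3.19 = 86.13 L·cmH2O/min.
× 0.098 J/(L·cmH2O) → 8.441 J/min.

8.4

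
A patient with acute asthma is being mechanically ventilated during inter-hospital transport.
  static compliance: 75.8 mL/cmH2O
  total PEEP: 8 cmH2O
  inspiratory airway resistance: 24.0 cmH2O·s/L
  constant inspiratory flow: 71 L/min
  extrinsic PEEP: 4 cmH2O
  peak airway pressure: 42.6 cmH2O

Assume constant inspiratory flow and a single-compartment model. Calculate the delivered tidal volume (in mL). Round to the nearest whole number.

Flow: 71 L/min ÷ 60 = 1.1833 L/s.
Total PEEP = 8 cmH2O (set 4 + intrinsic 4); this is the baseline alveolar pressure.
Equation of motion (constant flow): PIP = Vt/C + R·V̇ + PEEP.
Vt/C = PIP − R·V̇ − PEEP = 42.6 − 28.399 − 8 = 6.201 cmH2O.
Vt = C × 6.201 = 75.8 × 6.201 = 470.04 mL.

470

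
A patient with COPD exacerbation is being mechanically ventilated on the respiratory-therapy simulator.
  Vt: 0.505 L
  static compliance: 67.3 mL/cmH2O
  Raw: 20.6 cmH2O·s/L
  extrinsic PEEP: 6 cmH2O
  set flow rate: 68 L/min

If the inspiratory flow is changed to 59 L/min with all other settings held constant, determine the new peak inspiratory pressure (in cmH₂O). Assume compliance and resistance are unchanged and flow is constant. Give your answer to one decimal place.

33.8

Flow: 68 L/min ÷ 60 = 1.1333 L/s.
New flow: 59 L/min ÷ 60 = 0.9833 L/s.
PIP = Vt/C + R·V̇ + PEEP (constant-flow equation of motion).
Only the resistive term changes: ΔPIP = R × ΔV̇ = 20.6 × (0.9833 − 1.1333) = 20.6 × -0.15 = -3.09 cmH2O.
Original PIP = 505/67.3 + 20.6×1.1333 + 6 = 36.85 cmH2O; new PIP = 36.85 + (-3.09) = 33.76 cmH2O.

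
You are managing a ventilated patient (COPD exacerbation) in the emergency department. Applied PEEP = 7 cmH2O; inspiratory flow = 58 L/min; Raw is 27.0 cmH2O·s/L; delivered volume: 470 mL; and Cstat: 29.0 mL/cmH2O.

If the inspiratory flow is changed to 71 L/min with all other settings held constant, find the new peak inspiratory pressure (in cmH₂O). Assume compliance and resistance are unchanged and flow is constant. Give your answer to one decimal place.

Flow: 58 L/min ÷ 60 = 0.9667 L/s.
New flow: 71 L/min ÷ 60 = 1.1833 L/s.
PIP = Vt/C + R·V̇ + PEEP (constant-flow equation of motion).
Only the resistive term changes: ΔPIP = R × ΔV̇ = 27.0 × (1.1833 − 0.9667) = 27.0 × 0.2166 = 5.848 cmH2O.
Original PIP = 470/29.0 + 27.0×0.9667 + 7 = 49.308 cmH2O; new PIP = 49.308 + (5.848) = 55.156 cmH2O.

55.2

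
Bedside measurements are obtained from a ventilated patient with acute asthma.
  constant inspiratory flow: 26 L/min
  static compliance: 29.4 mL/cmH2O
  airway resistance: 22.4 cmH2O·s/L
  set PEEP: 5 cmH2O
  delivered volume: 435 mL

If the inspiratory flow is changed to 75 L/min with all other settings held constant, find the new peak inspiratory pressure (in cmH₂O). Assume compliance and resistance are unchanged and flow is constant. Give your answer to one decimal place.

47.8

Flow: 26 L/min ÷ 60 = 0.4333 L/s.
New flow: 75 L/min ÷ 60 = 1.25 L/s.
PIP = Vt/C + R·V̇ + PEEP (constant-flow equation of motion).
Only the resistive term changes: ΔPIP = R × ΔV̇ = 22.4 × (1.25 − 0.4333) = 22.4 × 0.8167 = 18.294 cmH2O.
Original PIP = 435/29.4 + 22.4×0.4333 + 5 = 29.502 cmH2O; new PIP = 29.502 + (18.294) = 47.796 cmH2O.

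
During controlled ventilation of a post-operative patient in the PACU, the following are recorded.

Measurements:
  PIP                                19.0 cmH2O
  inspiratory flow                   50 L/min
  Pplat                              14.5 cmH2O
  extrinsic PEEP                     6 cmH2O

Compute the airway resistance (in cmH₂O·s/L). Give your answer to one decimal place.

5.4

Flow: 50 L/min ÷ 60 = 0.8333 L/s.
Raw = (PIP − Pplat) / flow = (19.0 − 14.5) / 0.8333 = 4.5 / 0.8333 = 5.4 cmH2O·s/L.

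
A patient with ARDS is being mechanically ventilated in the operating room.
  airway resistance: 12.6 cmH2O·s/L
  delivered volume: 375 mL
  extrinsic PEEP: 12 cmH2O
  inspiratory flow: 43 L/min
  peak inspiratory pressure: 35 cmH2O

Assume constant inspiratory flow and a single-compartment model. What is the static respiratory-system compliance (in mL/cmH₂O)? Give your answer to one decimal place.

26.8

Flow: 43 L/min ÷ 60 = 0.7167 L/s.
Equation of motion (constant flow): PIP = Vt/C + R·V̇ + PEEP.
Vt/C = PIP − R·V̇ − PEEP = 35 − 12.6×0.7167 − 12 = 35 − 9.03 − 12 = 13.97 cmH2O.
C = Vt / 13.97 = 375 / 13.97 = 26.843 mL/cmH2O.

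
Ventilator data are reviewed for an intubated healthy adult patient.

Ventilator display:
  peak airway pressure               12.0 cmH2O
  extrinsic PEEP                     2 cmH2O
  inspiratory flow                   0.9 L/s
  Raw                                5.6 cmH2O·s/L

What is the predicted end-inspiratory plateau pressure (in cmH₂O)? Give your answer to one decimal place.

7.0

Pplat = PIP − Raw × flow = 12.0 − 5.6 × 0.9 = 12.0 − 5.04 = 6.96 cmH2O.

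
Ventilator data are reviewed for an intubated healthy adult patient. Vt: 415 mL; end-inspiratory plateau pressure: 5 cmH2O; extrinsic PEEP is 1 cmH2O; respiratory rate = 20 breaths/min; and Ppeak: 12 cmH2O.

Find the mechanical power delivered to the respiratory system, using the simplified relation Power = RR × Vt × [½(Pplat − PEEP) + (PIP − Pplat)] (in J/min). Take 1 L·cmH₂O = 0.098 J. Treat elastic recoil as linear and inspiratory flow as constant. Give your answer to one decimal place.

7.3

Per-breath work = Vt × [½(Pplat−PEEP) + (PIP−Pplat)] = 0.415 × [0.5×4.0 + 7.0] = 0.415 × 9.0 = 3.735 L·cmH2O.
Power = 20 × 3.735 = 74.7 L·cmH2O/min.
× 0.098 J/(L·cmH2O) → 7.321 J/min.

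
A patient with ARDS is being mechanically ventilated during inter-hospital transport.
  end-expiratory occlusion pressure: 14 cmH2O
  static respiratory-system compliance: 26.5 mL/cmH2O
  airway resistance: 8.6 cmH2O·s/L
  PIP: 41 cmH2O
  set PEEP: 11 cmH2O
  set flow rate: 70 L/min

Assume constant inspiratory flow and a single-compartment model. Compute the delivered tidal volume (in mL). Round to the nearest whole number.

Flow: 70 L/min ÷ 60 = 1.1667 L/s.
Total PEEP = 14 cmH2O (set 11 + intrinsic 3); this is the baseline alveolar pressure.
Equation of motion (constant flow): PIP = Vt/C + R·V̇ + PEEP.
Vt/C = PIP − R·V̇ − PEEP = 41 − 10.034 − 14 = 16.966 cmH2O.
Vt = C × 16.966 = 26.5 × 16.966 = 449.6 mL.

450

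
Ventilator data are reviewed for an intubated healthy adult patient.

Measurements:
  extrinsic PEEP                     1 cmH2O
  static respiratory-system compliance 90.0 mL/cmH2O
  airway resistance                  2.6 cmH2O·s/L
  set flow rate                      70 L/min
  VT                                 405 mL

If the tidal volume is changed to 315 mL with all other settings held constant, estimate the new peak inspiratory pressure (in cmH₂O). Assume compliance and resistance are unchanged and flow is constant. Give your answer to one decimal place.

7.5

Flow: 70 L/min ÷ 60 = 1.1667 L/s.
PIP = Vt/C + R·V̇ + PEEP (constant-flow equation of motion).
Only the elastic term changes: ΔPIP = ΔVt / C = (315 − 405) / 90.0 = -1.0 cmH2O.
Original PIP = 405/90.0 + 2.6×1.1667 + 1 = 8.533 cmH2O; new PIP = 8.533 + (-1.0) = 7.533 cmH2O.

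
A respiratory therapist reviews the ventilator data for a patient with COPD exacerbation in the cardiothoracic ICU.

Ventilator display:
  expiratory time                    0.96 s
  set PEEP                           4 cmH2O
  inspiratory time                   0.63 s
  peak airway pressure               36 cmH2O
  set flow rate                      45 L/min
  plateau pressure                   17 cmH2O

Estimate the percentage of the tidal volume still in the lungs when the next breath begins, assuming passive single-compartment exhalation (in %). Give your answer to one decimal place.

Flow: 45 L/min ÷ 60 = 0.75 L/s.
Vt = flow × Ti = 0.75 L/s × 0.63 s × 1000 mL/L = 472.5 mL.
R = (PIP − Pplat)/V̇ = (36 − 17) / 0.75 = 19.0/0.75 = 25.333 cmH2O·s/L.
C = Vt/(Pplat − PEEP) = 472.5 / (17 − 4) = 472.5/13.0 = 36.346 mL/cmH2O.
τ = R × C = 25.333 × 0.03635 L/cmH2O = 0.9209 s.
Fraction remaining at end-expiration = e^(−Te/τ) = e^(−0.96/0.9209) = 0.3526 → 35.26%.

35.3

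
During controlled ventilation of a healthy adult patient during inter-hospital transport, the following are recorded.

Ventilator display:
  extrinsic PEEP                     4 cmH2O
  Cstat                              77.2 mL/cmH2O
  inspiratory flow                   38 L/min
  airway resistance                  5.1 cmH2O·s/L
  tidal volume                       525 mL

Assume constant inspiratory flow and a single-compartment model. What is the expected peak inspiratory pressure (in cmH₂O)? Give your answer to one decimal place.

Flow: 38 L/min ÷ 60 = 0.6333 L/s.
Equation of motion (constant flow): PIP = Vt/C + R·V̇ + PEEP.
PIP = 525/77.2 + 5.1×0.6333 + 4 = 6.801 + 3.23 + 4 = 14.031 cmH2O.

14.0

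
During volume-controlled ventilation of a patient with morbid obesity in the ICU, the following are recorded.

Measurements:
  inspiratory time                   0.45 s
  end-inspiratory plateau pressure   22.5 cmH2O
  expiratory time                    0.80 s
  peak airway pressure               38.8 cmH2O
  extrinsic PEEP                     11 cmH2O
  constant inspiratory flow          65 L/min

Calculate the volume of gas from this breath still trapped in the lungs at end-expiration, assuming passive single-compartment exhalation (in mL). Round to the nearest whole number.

Flow: 65 L/min ÷ 60 = 1.0833 L/s.
Vt = flow × Ti = 1.0833 L/s × 0.45 s × 1000 mL/L = 487.49 mL.
R = (PIP − Pplat)/V̇ = (38.8 − 22.5) / 1.0833 = 16.3/1.0833 = 15.047 cmH2O·s/L.
C = Vt/(Pplat − PEEP) = 487.49 / (22.5 − 11) = 487.49/11.5 = 42.39 mL/cmH2O.
τ = R × C = 15.047 × 0.04239 L/cmH2O = 0.6378 s.
Fraction remaining = e^(−Te/τ) = e^(−0.80/0.6378) = 0.2853.
Trapped volume = 487.49 × 0.2853 = 139.08 mL.

139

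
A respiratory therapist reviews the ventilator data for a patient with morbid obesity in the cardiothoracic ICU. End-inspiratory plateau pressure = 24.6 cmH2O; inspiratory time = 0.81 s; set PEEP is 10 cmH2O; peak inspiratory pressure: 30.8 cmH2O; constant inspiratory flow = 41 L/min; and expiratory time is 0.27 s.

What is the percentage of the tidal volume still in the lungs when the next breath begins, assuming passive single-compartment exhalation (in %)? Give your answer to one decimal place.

45.6

Flow: 41 L/min ÷ 60 = 0.6833 L/s.
Vt = flow × Ti = 0.6833 L/s × 0.81 s × 1000 mL/L = 553.47 mL.
R = (PIP − Pplat)/V̇ = (30.8 − 24.6) / 0.6833 = 6.2/0.6833 = 9.074 cmH2O·s/L.
C = Vt/(Pplat − PEEP) = 553.47 / (24.6 − 10) = 553.47/14.6 = 37.909 mL/cmH2O.
τ = R × C = 9.074 × 0.03791 L/cmH2O = 0.344 s.
Fraction remaining at end-expiration = e^(−Te/τ) = e^(−0.27/0.344) = 0.4562 → 45.62%.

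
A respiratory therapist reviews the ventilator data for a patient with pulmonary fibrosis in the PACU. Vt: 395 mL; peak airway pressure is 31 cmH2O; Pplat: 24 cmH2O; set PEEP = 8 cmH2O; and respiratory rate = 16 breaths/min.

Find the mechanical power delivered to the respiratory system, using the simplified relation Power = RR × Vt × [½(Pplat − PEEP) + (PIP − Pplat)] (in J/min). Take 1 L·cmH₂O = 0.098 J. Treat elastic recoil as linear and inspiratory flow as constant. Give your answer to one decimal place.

9.3

Per-breath work = Vt × [½(Pplat−PEEP) + (PIP−Pplat)] = 0.395 × [0.5×16.0 + 7.0] = 0.395 × 15.0 = 5.925 L·cmH2O.
Power = 16 × 5.925 = 94.8 L·cmH2O/min.
× 0.098 J/(L·cmH2O) → 9.29 J/min.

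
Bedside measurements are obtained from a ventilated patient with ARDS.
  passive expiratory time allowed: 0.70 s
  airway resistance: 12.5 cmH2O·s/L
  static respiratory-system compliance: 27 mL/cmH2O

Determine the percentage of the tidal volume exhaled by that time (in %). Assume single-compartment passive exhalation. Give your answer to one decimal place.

τ = R × C = 12.5 × 27 mL/cmH2O = 12.5 × 0.027 L/cmH2O = 0.3375 s.
Passive exhalation: V(t)/V₀ = e^(−t/τ) = e^(−0.70/0.3375) = 0.1257.
Fraction exhaled = 1 − 0.1257 = 0.8743 → 87.43%.

87.4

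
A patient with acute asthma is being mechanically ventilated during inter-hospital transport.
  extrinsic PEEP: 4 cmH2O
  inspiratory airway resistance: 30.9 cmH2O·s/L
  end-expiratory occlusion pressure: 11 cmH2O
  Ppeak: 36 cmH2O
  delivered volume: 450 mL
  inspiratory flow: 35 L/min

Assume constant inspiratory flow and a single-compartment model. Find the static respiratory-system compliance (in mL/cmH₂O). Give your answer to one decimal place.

64.5

Flow: 35 L/min ÷ 60 = 0.5833 L/s.
Total PEEP = 11 cmH2O (set 4 + intrinsic 7); this is the baseline alveolar pressure.
Equation of motion (constant flow): PIP = Vt/C + R·V̇ + PEEP.
Vt/C = PIP − R·V̇ − PEEP = 36 − 30.9×0.5833 − 11 = 36 − 18.024 − 11 = 6.976 cmH2O.
C = Vt / 6.976 = 450 / 6.976 = 64.507 mL/cmH2O.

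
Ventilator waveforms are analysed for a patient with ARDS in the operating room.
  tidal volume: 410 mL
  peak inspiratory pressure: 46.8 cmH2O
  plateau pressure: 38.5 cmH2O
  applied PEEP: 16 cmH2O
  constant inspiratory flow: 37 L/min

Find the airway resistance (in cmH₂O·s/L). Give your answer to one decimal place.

Flow: 37 L/min ÷ 60 = 0.6167 L/s.
Raw = (PIP − Pplat) / flow = (46.8 − 38.5) / 0.6167 = 8.3 / 0.6167 = 13.459 cmH2O·s/L.

13.5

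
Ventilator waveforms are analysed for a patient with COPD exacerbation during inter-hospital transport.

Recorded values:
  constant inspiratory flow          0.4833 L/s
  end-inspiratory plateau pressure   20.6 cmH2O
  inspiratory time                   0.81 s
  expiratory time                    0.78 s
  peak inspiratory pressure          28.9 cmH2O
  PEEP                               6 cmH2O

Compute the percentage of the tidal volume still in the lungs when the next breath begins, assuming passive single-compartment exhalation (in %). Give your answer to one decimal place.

Vt = flow × Ti = 0.4833 L/s × 0.81 s × 1000 mL/L = 391.47 mL.
R = (PIP − Pplat)/V̇ = (28.9 − 20.6) / 0.4833 = 8.3/0.4833 = 17.174 cmH2O·s/L.
C = Vt/(Pplat − PEEP) = 391.47 / (20.6 − 6) = 391.47/14.6 = 26.813 mL/cmH2O.
τ = R × C = 17.174 × 0.02681 L/cmH2O = 0.4604 s.
Fraction remaining at end-expiration = e^(−Te/τ) = e^(−0.78/0.4604) = 0.1838 → 18.38%.

18.4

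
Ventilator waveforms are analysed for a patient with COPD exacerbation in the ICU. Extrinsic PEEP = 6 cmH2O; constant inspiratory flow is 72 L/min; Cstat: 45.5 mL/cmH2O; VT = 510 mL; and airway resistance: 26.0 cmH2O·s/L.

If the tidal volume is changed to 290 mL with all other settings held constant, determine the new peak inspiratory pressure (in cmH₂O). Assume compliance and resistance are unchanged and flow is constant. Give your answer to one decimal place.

Flow: 72 L/min ÷ 60 = 1.2 L/s.
PIP = Vt/C + R·V̇ + PEEP (constant-flow equation of motion).
Only the elastic term changes: ΔPIP = ΔVt / C = (290 − 510) / 45.5 = -4.835 cmH2O.
Original PIP = 510/45.5 + 26.0×1.2 + 6 = 48.409 cmH2O; new PIP = 48.409 + (-4.835) = 43.574 cmH2O.

43.6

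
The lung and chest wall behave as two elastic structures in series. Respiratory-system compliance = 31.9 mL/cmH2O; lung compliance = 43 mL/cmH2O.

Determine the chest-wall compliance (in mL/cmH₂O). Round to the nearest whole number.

124

1/Ccw = 1/Crs − 1/CL.
1/Ccw = 1/31.9 − 1/43 = 0.008092.
Ccw = 123.58 mL/cmH2O.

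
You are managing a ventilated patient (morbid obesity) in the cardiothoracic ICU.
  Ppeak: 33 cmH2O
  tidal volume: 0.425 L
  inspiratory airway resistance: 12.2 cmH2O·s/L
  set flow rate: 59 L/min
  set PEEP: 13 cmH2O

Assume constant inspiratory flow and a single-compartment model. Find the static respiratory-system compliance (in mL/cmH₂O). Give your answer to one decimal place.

53.1

Flow: 59 L/min ÷ 60 = 0.9833 L/s.
Equation of motion (constant flow): PIP = Vt/C + R·V̇ + PEEP.
Vt/C = PIP − R·V̇ − PEEP = 33 − 12.2×0.9833 − 13 = 33 − 11.996 − 13 = 8.004 cmH2O.
C = Vt / 8.004 = 425 / 8.004 = 53.098 mL/cmH2O.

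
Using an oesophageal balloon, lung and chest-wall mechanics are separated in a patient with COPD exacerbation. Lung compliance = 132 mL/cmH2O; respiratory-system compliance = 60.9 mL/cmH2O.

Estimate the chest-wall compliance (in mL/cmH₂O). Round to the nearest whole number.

1/Ccw = 1/Crs − 1/CL.
1/Ccw = 1/60.9 − 1/132 = 0.008845.
Ccw = 113.06 mL/cmH2O.

113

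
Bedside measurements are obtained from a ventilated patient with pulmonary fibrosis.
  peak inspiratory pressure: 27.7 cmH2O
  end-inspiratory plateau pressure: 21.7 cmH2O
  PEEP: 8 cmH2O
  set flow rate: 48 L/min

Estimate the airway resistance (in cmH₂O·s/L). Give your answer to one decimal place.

Flow: 48 L/min ÷ 60 = 0.8 L/s.
Raw = (PIP − Pplat) / flow = (27.7 − 21.7) / 0.8 = 6.0 / 0.8 = 7.5 cmH2O·s/L.

7.5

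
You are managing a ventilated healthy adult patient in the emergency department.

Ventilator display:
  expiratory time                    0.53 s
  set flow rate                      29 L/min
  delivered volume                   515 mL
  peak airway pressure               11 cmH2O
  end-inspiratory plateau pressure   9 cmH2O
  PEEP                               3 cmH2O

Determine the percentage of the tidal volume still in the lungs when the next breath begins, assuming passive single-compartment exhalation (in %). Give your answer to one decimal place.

22.5

Flow: 29 L/min ÷ 60 = 0.4833 L/s.
R = (PIP − Pplat)/V̇ = (11 − 9) / 0.4833 = 2.0/0.4833 = 4.138 cmH2O·s/L.
C = Vt/(Pplat − PEEP) = 515.0 / (9 − 3) = 515.0/6.0 = 85.833 mL/cmH2O.
τ = R × C = 4.138 × 0.08583 L/cmH2O = 0.3552 s.
Fraction remaining at end-expiration = e^(−Te/τ) = e^(−0.53/0.3552) = 0.2249 → 22.49%.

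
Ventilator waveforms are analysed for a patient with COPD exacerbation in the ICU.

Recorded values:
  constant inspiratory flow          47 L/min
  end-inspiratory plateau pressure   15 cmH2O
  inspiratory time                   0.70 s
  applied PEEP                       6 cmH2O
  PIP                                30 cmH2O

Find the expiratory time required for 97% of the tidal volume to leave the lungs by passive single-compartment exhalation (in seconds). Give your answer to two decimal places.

4.09

Flow: 47 L/min ÷ 60 = 0.7833 L/s.
Vt = flow × Ti = 0.7833 L/s × 0.70 s × 1000 mL/L = 548.31 mL.
R = (PIP − Pplat)/V̇ = (30 − 15) / 0.7833 = 15.0/0.7833 = 19.15 cmH2O·s/L.
C = Vt/(Pplat − PEEP) = 548.31 / (15 − 6) = 548.31/9.0 = 60.923 mL/cmH2O.
τ = R × C = 19.15 × 0.06092 L/cmH2O = 1.167 s.
t = −τ·ln(1 − 0.97) = −1.167·ln(0.03) = 4.092 s.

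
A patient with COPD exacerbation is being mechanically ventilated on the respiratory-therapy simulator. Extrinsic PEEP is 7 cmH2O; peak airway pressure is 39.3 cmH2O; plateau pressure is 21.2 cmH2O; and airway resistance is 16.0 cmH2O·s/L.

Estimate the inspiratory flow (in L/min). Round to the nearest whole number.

flow = (PIP − Pplat) / Raw = (39.3 − 21.2) / 16.0 = 1.131 L/s × 60 = 67.86 L/min.

68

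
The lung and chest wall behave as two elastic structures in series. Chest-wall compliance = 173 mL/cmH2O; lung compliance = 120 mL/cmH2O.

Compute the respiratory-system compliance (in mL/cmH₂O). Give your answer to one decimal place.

Lung and chest wall are elastances in series: 1/Crs = 1/CL + 1/Ccw.
1/Crs = 1/120 + 1/173 = 0.01411.
Crs = 70.872 mL/cmH2O.

70.9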